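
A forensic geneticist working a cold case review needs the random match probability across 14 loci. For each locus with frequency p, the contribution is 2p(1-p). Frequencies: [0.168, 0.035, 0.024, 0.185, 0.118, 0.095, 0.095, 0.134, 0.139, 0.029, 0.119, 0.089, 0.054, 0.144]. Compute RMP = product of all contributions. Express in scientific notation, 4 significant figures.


Computing RMP for 14 loci:
Locus 1: 2 * 0.168 * 0.832 = 0.279552
Locus 2: 2 * 0.035 * 0.965 = 0.06755
Locus 3: 2 * 0.024 * 0.976 = 0.046848
Locus 4: 2 * 0.185 * 0.815 = 0.30155
Locus 5: 2 * 0.118 * 0.882 = 0.208152
Locus 6: 2 * 0.095 * 0.905 = 0.17195
Locus 7: 2 * 0.095 * 0.905 = 0.17195
Locus 8: 2 * 0.134 * 0.866 = 0.232088
Locus 9: 2 * 0.139 * 0.861 = 0.239358
Locus 10: 2 * 0.029 * 0.971 = 0.056318
Locus 11: 2 * 0.119 * 0.881 = 0.209678
Locus 12: 2 * 0.089 * 0.911 = 0.162158
Locus 13: 2 * 0.054 * 0.946 = 0.102168
Locus 14: 2 * 0.144 * 0.856 = 0.246528
RMP = 4.399e-12

4.399e-12


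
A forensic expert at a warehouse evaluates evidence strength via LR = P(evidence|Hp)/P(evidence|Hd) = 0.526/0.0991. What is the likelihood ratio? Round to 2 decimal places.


Likelihood ratio calculation:
LR = P(E|Hp) / P(E|Hd)
LR = 0.526 / 0.0991
LR = 5.31

5.31


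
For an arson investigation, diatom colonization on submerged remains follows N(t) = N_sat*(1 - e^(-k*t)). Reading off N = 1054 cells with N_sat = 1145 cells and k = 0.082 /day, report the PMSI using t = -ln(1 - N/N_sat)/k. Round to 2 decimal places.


PMSI from diatom colonization curve:
N / N_sat = 1054 / 1145 = 0.920524
1 - N/N_sat = 0.079476
ln(1 - N/N_sat) = -2.5323
t = -ln(1 - N/N_sat) / k = -(-2.5323) / 0.082 = 30.88 days

30.88


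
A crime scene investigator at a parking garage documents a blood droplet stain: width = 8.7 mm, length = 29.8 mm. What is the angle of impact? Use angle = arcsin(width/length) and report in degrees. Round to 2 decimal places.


Blood spatter impact angle calculation:
width / length = 8.7 / 29.8 = 0.291946
angle = arcsin(0.291946)
angle = 16.97 degrees

16.97


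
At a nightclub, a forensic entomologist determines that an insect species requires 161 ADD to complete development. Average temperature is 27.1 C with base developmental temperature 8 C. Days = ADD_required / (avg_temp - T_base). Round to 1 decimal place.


Insect development time:
Effective temperature = avg_temp - T_base = 27.1 - 8 = 19.1 C
Days = ADD / effective_temp = 161 / 19.1 = 8.4 days

8.4


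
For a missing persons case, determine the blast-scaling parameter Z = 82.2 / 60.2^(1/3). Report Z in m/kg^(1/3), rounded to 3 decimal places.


Scaled distance calculation:
W^(1/3) = 60.2^(1/3) = 3.919213
Z = R / W^(1/3) = 82.2 / 3.919213
Z = 20.974 m/kg^(1/3)

20.974


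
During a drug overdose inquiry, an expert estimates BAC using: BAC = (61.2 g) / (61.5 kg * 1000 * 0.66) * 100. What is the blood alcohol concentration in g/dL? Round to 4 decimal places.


Applying the Widmark formula:
BAC = (dose_g / (body_wt * 1000 * r)) * 100
Denominator = 61.5 * 1000 * 0.66 = 40590
BAC = (61.2 / 40590) * 100
BAC = 0.1508 g/dL

0.1508


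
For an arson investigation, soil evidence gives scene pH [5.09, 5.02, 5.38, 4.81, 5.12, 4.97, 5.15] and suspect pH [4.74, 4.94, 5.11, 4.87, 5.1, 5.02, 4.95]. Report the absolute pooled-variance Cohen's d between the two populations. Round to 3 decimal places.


Pooled-variance Cohen's d for soil pH comparison:
Scene mean = 35.54 / 7 = 5.077143
Suspect mean = 34.73 / 7 = 4.961429
Scene sample variance s_s^2 = 0.030857
Suspect sample variance s_c^2 = 0.017114
Pooled variance = ((n_s-1)*s_s^2 + (n_c-1)*s_c^2) / (n_s + n_c - 2) = 0.023986
Pooled SD = sqrt(0.023986) = 0.154874
Mean difference = 0.115714
|d| = |0.115714| / 0.154874 = 0.747

0.747


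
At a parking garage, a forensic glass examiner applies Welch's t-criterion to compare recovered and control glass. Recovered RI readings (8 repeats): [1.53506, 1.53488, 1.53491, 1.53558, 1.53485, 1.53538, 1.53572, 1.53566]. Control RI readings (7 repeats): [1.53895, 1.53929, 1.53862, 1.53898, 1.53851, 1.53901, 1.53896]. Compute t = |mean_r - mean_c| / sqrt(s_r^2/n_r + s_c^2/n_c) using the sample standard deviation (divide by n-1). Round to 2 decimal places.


Welch's t-criterion for glass RI comparison:
Recovered mean = sum / n_r = 12.28204 / 8 = 1.535255
Control mean = sum / n_c = 10.77232 / 7 = 1.5389029
Recovered sample variance s_r^2 = 1.376e-07
Control sample variance s_c^2 = 6.78571e-08
Welch SE (unpooled) = sqrt(s_r^2/n_r + s_c^2/n_c) = sqrt(1.72e-08 + 9.69388e-09) = sqrt(2.68939e-08) = 0.000163994
|mean_r - mean_c| = 0.00364786
t = 0.00364786 / 0.000163994 = 22.24

22.24


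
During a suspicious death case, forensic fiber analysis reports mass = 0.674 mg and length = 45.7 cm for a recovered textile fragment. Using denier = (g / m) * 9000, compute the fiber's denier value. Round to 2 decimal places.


Denier calculation:
Mass in grams = 0.674 mg / 1000 = 0.000674 g
Length in meters = 45.7 cm / 100 = 0.457 m
Linear density = mass / length = 0.000674 / 0.457 = 0.00147484 g/m
Denier = (g/m) * 9000 = 0.00147484 * 9000 = 13.27

13.27


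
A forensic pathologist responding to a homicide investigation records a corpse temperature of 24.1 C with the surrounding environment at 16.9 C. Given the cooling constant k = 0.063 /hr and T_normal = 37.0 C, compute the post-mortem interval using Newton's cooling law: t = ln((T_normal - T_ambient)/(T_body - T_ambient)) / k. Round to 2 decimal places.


Using Newton's law of cooling:
t = ln((T_normal - T_ambient) / (T_body - T_ambient)) / k
T_normal - T_ambient = 20.1
T_body - T_ambient = 7.2
Ratio = 2.791667
ln(ratio) = 1.026639
t = 1.026639 / 0.063 = 16.30 hours

16.30


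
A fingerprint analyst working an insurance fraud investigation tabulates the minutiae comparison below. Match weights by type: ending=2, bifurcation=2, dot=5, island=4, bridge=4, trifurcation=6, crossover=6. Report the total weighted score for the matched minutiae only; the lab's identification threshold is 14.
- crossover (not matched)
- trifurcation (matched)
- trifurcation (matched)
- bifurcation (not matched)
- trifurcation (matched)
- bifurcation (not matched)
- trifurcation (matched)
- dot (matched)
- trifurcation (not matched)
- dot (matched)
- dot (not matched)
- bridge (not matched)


Weighted minutiae match score:
  crossover: not matched, +0
  trifurcation: matched, +6 (running total 6)
  trifurcation: matched, +6 (running total 12)
  bifurcation: not matched, +0
  trifurcation: matched, +6 (running total 18)
  bifurcation: not matched, +0
  trifurcation: matched, +6 (running total 24)
  dot: matched, +5 (running total 29)
  trifurcation: not matched, +0
  dot: matched, +5 (running total 34)
  dot: not matched, +0
  bridge: not matched, +0
Total score = 34
Threshold = 14; verdict = identification

34


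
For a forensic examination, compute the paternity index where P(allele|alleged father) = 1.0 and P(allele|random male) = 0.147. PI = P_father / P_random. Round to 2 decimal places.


Paternity Index calculation:
PI = P(allele|father) / P(allele|random)
PI = 1.0 / 0.147
PI = 6.80

6.80


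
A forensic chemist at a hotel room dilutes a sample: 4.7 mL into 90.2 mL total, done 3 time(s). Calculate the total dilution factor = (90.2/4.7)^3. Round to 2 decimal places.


Dilution factor calculation:
Single dilution = V_total / V_sample = 90.2 / 4.7 ≈ 19.191489
Number of dilutions = 3
Total DF = (90.2 / 4.7)^3 (full precision, rounded at the end) = 7068.48

7068.48


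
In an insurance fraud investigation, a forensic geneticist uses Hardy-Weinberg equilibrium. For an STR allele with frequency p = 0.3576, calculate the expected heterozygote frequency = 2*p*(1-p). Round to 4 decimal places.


Hardy-Weinberg heterozygote frequency:
q = 1 - p = 1 - 0.3576 = 0.6424
2pq = 2 * 0.3576 * 0.6424 = 0.4594

0.4594


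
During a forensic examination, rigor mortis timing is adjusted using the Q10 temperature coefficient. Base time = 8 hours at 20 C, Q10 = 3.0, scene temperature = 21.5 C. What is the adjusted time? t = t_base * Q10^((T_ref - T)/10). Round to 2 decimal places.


Rigor mortis time adjustment:
Exponent = (T_ref - T_actual) / 10 = (20 - 21.5) / 10 = -0.15
Q10 factor = 3.0^-0.15 = 0.84807
t_adjusted = 8 * 0.84807 = 6.78 hours

6.78


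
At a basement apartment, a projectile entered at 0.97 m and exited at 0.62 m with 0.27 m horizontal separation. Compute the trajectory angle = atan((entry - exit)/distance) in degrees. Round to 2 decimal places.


Bullet trajectory angle:
Height difference = 0.97 - 0.62 = 0.35 m
angle = atan(0.35 / 0.27)
angle = atan(1.296296)
angle = 52.35 degrees

52.35


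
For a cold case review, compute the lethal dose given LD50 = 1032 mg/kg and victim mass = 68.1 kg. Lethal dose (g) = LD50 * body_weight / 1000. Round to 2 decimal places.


Lethal dose calculation:
Lethal dose = LD50 * body_weight / 1000
= 1032 * 68.1 / 1000
= 70279.2 / 1000
= 70.28 g

70.28


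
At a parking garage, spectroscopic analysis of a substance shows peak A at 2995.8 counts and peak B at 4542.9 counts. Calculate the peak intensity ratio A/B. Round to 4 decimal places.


Spectral peak ratio:
Peak A = 2995.8 counts
Peak B = 4542.9 counts
Ratio = 2995.8 / 4542.9 = 0.6594

0.6594


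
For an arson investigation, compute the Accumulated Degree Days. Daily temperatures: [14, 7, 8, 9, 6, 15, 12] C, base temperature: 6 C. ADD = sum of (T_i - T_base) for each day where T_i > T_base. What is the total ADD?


Computing ADD day by day:
Day 1: max(0, 14 - 6) = 8
Day 2: max(0, 7 - 6) = 1
Day 3: max(0, 8 - 6) = 2
Day 4: max(0, 9 - 6) = 3
Day 5: max(0, 6 - 6) = 0
Day 6: max(0, 15 - 6) = 9
Day 7: max(0, 12 - 6) = 6
Total ADD = 29

29


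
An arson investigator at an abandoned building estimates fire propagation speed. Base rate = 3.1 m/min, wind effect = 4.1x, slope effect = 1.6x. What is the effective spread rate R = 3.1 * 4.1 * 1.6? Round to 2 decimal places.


Fire spread rate calculation:
R = R0 * wind_factor * slope_factor
= 3.1 * 4.1 * 1.6
= 12.71 * 1.6
= 20.34 m/min

20.34


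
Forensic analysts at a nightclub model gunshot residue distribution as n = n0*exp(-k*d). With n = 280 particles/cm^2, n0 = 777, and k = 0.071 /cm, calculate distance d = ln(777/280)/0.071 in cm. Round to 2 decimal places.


GSR distance calculation:
n0/n = 777 / 280 = 2.775
ln(n0/n) = 1.020651
d = 1.020651 / 0.071 = 14.38 cm

14.38


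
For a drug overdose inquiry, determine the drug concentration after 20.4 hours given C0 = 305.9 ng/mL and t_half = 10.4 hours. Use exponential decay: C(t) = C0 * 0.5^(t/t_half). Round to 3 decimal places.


Drug concentration decay:
Number of half-lives = t / t_half = 20.4 / 10.4 = 1.961538
Decay factor = 0.5^1.961538 = 0.25675459
C(t) = 305.9 * 0.25675459 = 78.541 ng/mL

78.541


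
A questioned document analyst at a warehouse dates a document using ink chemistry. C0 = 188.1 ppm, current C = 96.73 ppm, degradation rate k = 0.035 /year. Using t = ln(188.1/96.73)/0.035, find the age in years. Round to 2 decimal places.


Document age estimation:
C0/C = 188.1 / 96.73 = 1.944588
ln(C0/C) = 0.66505
t = 0.66505 / 0.035 = 19.00 years

19.00


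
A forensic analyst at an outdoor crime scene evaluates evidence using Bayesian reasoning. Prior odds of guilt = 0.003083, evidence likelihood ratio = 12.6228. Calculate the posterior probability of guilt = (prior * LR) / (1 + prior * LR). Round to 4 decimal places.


Bayesian evidence evaluation:
Posterior odds = prior_odds * LR = 0.003083 * 12.6228 = 0.03891609
Posterior probability = posterior_odds / (1 + posterior_odds)
= 0.03891609 / (1 + 0.03891609)
= 0.03891609 / 1.03891609
= 0.0375

0.0375


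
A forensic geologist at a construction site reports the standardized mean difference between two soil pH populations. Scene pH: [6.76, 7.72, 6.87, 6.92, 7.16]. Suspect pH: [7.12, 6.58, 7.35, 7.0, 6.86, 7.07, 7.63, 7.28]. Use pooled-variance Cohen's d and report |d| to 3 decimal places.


Pooled-variance Cohen's d for soil pH comparison:
Scene mean = 35.43 / 5 = 7.086
Suspect mean = 56.89 / 8 = 7.11125
Scene sample variance s_s^2 = 0.14698
Suspect sample variance s_c^2 = 0.102012
Pooled variance = ((n_s-1)*s_s^2 + (n_c-1)*s_c^2) / (n_s + n_c - 2) = 0.118364
Pooled SD = sqrt(0.118364) = 0.344041
Mean difference = -0.02525
|d| = |-0.02525| / 0.344041 = 0.073

0.073


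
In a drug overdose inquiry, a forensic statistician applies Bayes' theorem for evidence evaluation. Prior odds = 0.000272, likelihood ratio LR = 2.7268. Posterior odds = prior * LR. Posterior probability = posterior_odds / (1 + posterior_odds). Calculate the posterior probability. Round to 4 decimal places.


Bayesian evidence evaluation:
Posterior odds = prior_odds * LR = 0.000272 * 2.7268 = 0.0007416896
Posterior probability = posterior_odds / (1 + posterior_odds)
= 0.0007416896 / (1 + 0.0007416896)
= 0.0007416896 / 1.0007416896
= 0.0007

0.0007


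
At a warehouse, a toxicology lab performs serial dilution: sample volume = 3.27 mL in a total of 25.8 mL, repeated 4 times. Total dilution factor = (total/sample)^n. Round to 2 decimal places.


Dilution factor calculation:
Single dilution = V_total / V_sample = 25.8 / 3.27 ≈ 7.889908
Number of dilutions = 4
Total DF = (25.8 / 3.27)^4 (full precision, rounded at the end) = 3875.14

3875.14


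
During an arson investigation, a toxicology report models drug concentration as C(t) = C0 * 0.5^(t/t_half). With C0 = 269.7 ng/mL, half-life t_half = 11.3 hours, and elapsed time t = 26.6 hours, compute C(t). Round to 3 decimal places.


Drug concentration decay:
Number of half-lives = t / t_half = 26.6 / 11.3 = 2.353982
Decay factor = 0.5^2.353982 = 0.19560539
C(t) = 269.7 * 0.19560539 = 52.755 ng/mL

52.755


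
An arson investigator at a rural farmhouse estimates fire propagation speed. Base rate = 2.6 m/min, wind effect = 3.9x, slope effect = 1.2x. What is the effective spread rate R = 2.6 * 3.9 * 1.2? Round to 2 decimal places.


Fire spread rate calculation:
R = R0 * wind_factor * slope_factor
= 2.6 * 3.9 * 1.2
= 10.14 * 1.2
= 12.17 m/min

12.17


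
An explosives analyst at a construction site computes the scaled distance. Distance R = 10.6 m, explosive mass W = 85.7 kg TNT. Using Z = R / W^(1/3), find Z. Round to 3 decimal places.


Scaled distance calculation:
W^(1/3) = 85.7^(1/3) = 4.408866
Z = R / W^(1/3) = 10.6 / 4.408866
Z = 2.404 m/kg^(1/3)

2.404


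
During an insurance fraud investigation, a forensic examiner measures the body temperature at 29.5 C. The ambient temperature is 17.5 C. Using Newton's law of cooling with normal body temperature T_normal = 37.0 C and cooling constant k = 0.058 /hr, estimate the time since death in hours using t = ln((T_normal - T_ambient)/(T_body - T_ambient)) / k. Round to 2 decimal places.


Using Newton's law of cooling:
t = ln((T_normal - T_ambient) / (T_body - T_ambient)) / k
T_normal - T_ambient = 19.5
T_body - T_ambient = 12.0
Ratio = 1.625
ln(ratio) = 0.485508
t = 0.485508 / 0.058 = 8.37 hours

8.37


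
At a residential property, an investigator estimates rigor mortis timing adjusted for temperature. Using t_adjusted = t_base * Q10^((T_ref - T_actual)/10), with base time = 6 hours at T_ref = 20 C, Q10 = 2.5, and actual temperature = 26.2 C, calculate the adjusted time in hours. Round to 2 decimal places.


Rigor mortis time adjustment:
Exponent = (T_ref - T_actual) / 10 = (20 - 26.2) / 10 = -0.62
Q10 factor = 2.5^-0.62 = 0.5666
t_adjusted = 6 * 0.5666 = 3.40 hours

3.40


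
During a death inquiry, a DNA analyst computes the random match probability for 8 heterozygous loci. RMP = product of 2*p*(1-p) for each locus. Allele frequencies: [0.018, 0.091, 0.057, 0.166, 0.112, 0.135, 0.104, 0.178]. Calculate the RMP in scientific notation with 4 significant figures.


Computing RMP for 8 loci:
Locus 1: 2 * 0.018 * 0.982 = 0.035352
Locus 2: 2 * 0.091 * 0.909 = 0.165438
Locus 3: 2 * 0.057 * 0.943 = 0.107502
Locus 4: 2 * 0.166 * 0.834 = 0.276888
Locus 5: 2 * 0.112 * 0.888 = 0.198912
Locus 6: 2 * 0.135 * 0.865 = 0.23355
Locus 7: 2 * 0.104 * 0.896 = 0.186368
Locus 8: 2 * 0.178 * 0.822 = 0.292632
RMP = 4.411e-07

4.411e-07


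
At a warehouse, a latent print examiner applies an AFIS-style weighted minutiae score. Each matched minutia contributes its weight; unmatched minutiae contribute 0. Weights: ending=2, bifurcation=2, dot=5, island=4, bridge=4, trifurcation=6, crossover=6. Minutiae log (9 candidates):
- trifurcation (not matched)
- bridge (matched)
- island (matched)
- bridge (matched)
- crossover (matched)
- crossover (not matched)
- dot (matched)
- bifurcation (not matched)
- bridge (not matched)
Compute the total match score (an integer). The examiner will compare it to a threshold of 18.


Weighted minutiae match score:
  trifurcation: not matched, +0
  bridge: matched, +4 (running total 4)
  island: matched, +4 (running total 8)
  bridge: matched, +4 (running total 12)
  crossover: matched, +6 (running total 18)
  crossover: not matched, +0
  dot: matched, +5 (running total 23)
  bifurcation: not matched, +0
  bridge: not matched, +0
Total score = 23
Threshold = 18; verdict = identification

23


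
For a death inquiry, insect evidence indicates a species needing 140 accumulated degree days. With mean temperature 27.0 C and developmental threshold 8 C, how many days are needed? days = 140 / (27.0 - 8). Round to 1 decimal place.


Insect development time:
Effective temperature = avg_temp - T_base = 27.0 - 8 = 19.0 C
Days = ADD / effective_temp = 140 / 19.0 = 7.4 days

7.4


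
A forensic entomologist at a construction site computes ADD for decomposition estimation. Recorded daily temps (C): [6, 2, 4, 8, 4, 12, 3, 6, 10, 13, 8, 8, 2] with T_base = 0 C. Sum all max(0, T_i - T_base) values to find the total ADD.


Computing ADD day by day:
Day 1: max(0, 6 - 0) = 6
Day 2: max(0, 2 - 0) = 2
Day 3: max(0, 4 - 0) = 4
Day 4: max(0, 8 - 0) = 8
Day 5: max(0, 4 - 0) = 4
Day 6: max(0, 12 - 0) = 12
Day 7: max(0, 3 - 0) = 3
Day 8: max(0, 6 - 0) = 6
Day 9: max(0, 10 - 0) = 10
Day 10: max(0, 13 - 0) = 13
Day 11: max(0, 8 - 0) = 8
Day 12: max(0, 8 - 0) = 8
Day 13: max(0, 2 - 0) = 2
Total ADD = 86

86


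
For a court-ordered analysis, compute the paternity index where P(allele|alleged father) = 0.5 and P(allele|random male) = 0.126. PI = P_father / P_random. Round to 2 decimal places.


Paternity Index calculation:
PI = P(allele|father) / P(allele|random)
PI = 0.5 / 0.126
PI = 3.97

3.97


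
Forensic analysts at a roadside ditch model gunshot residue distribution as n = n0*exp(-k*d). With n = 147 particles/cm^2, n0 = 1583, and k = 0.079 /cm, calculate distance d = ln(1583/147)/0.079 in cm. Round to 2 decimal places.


GSR distance calculation:
n0/n = 1583 / 147 = 10.768707
ln(n0/n) = 2.376644
d = 2.376644 / 0.079 = 30.08 cm

30.08


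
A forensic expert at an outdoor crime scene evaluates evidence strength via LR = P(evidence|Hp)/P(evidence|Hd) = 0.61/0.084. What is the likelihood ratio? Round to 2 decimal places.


Likelihood ratio calculation:
LR = P(E|Hp) / P(E|Hd)
LR = 0.61 / 0.084
LR = 7.26

7.26


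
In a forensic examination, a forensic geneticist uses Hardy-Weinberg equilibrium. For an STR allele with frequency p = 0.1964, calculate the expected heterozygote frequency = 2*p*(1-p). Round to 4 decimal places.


Hardy-Weinberg heterozygote frequency:
q = 1 - p = 1 - 0.1964 = 0.8036
2pq = 2 * 0.1964 * 0.8036 = 0.3157

0.3157


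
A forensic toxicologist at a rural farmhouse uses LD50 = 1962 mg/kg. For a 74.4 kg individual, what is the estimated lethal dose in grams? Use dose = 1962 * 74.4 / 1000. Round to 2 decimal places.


Lethal dose calculation:
Lethal dose = LD50 * body_weight / 1000
= 1962 * 74.4 / 1000
= 145972.8 / 1000
= 145.97 g

145.97


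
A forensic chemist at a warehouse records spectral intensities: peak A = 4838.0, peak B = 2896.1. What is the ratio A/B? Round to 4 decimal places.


Spectral peak ratio:
Peak A = 4838.0 counts
Peak B = 2896.1 counts
Ratio = 4838.0 / 2896.1 = 1.6705

1.6705


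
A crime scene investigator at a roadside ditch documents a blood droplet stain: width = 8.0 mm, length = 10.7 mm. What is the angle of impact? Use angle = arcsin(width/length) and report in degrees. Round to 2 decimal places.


Blood spatter impact angle calculation:
width / length = 8.0 / 10.7 = 0.747664
angle = arcsin(0.747664)
angle = 48.39 degrees

48.39


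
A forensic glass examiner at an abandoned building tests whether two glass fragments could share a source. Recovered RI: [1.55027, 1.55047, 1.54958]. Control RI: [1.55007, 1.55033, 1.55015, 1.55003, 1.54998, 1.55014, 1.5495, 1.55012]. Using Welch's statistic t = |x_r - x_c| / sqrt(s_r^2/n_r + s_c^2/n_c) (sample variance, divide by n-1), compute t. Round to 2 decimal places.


Welch's t-criterion for glass RI comparison:
Recovered mean = sum / n_r = 4.65032 / 3 = 1.5501067
Control mean = sum / n_c = 12.40032 / 8 = 1.55004
Recovered sample variance s_r^2 = 2.18033e-07
Control sample variance s_c^2 = 5.84e-08
Welch SE (unpooled) = sqrt(s_r^2/n_r + s_c^2/n_c) = sqrt(7.26778e-08 + 7.3e-09) = sqrt(7.99778e-08) = 0.000282803
|mean_r - mean_c| = 6.66667e-05
t = 6.66667e-05 / 0.000282803 = 0.24

0.24


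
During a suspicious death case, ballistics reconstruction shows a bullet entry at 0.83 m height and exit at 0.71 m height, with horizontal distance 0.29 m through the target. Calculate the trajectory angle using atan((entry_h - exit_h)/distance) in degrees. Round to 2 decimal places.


Bullet trajectory angle:
Height difference = 0.83 - 0.71 = 0.12 m
angle = atan(0.12 / 0.29)
angle = atan(0.413793)
angle = 22.48 degrees

22.48


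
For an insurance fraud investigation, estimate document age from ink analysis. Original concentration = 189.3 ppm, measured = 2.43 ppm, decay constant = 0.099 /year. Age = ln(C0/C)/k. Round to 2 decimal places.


Document age estimation:
C0/C = 189.3 / 2.43 = 77.901235
ln(C0/C) = 4.355442
t = 4.355442 / 0.099 = 43.99 years

43.99


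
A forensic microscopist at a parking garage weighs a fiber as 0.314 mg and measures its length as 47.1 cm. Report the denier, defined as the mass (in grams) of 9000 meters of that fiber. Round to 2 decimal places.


Denier calculation:
Mass in grams = 0.314 mg / 1000 = 0.000314 g
Length in meters = 47.1 cm / 100 = 0.471 m
Linear density = mass / length = 0.000314 / 0.471 = 0.00066667 g/m
Denier = (g/m) * 9000 = 0.00066667 * 9000 = 6.00

6.00


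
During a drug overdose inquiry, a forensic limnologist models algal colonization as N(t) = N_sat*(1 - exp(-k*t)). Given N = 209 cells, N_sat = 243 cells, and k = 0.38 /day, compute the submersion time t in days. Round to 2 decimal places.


PMSI from diatom colonization curve:
N / N_sat = 209 / 243 = 0.860082
1 - N/N_sat = 0.139918
ln(1 - N/N_sat) = -1.966699
t = -ln(1 - N/N_sat) / k = -(-1.966699) / 0.38 = 5.18 days

5.18


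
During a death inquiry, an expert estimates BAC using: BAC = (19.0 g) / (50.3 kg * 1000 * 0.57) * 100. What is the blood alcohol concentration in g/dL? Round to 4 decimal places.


Applying the Widmark formula:
BAC = (dose_g / (body_wt * 1000 * r)) * 100
Denominator = 50.3 * 1000 * 0.57 = 28671
BAC = (19.0 / 28671) * 100
BAC = 0.0663 g/dL

0.0663


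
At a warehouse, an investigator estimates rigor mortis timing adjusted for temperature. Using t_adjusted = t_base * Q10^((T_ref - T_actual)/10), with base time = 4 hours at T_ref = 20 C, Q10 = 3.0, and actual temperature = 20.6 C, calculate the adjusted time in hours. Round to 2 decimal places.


Rigor mortis time adjustment:
Exponent = (T_ref - T_actual) / 10 = (20 - 20.6) / 10 = -0.06
Q10 factor = 3.0^-0.06 = 0.93621
t_adjusted = 4 * 0.93621 = 3.74 hours

3.74


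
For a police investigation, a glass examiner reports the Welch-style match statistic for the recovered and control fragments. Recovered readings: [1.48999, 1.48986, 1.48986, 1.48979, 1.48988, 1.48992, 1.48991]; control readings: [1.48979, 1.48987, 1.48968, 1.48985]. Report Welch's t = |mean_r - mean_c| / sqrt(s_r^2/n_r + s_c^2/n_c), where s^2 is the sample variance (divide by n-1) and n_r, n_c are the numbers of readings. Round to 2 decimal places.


Welch's t-criterion for glass RI comparison:
Recovered mean = sum / n_r = 10.42921 / 7 = 1.4898871
Control mean = sum / n_c = 5.95919 / 4 = 1.4897975
Recovered sample variance s_r^2 = 3.85714e-09
Control sample variance s_c^2 = 7.29167e-09
Welch SE (unpooled) = sqrt(s_r^2/n_r + s_c^2/n_c) = sqrt(5.5102e-10 + 1.82292e-09) = sqrt(2.37394e-09) = 4.87231e-05
|mean_r - mean_c| = 8.96429e-05
t = 8.96429e-05 / 4.87231e-05 = 1.84

1.84


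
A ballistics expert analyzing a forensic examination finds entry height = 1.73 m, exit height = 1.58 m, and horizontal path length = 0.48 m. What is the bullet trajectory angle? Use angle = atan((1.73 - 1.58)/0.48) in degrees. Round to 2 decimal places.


Bullet trajectory angle:
Height difference = 1.73 - 1.58 = 0.15 m
angle = atan(0.15 / 0.48)
angle = atan(0.3125)
angle = 17.35 degrees

17.35


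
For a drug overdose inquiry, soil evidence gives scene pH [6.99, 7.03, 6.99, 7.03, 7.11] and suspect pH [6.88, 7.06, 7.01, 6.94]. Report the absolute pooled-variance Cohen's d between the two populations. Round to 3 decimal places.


Pooled-variance Cohen's d for soil pH comparison:
Scene mean = 35.15 / 5 = 7.03
Suspect mean = 27.89 / 4 = 6.9725
Scene sample variance s_s^2 = 0.0024
Suspect sample variance s_c^2 = 0.006225
Pooled variance = ((n_s-1)*s_s^2 + (n_c-1)*s_c^2) / (n_s + n_c - 2) = 0.004039
Pooled SD = sqrt(0.004039) = 0.063553
Mean difference = 0.0575
|d| = |0.0575| / 0.063553 = 0.905

0.905


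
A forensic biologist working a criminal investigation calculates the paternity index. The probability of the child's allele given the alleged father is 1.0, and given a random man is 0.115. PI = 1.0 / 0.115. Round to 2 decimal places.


Paternity Index calculation:
PI = P(allele|father) / P(allele|random)
PI = 1.0 / 0.115
PI = 8.70

8.70


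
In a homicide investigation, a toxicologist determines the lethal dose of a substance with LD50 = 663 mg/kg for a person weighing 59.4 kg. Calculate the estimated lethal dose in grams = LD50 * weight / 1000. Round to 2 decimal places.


Lethal dose calculation:
Lethal dose = LD50 * body_weight / 1000
= 663 * 59.4 / 1000
= 39382.2 / 1000
= 39.38 g

39.38


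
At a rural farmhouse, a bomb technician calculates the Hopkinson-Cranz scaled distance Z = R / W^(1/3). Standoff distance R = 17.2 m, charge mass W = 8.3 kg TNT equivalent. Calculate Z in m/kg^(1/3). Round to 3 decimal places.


Scaled distance calculation:
W^(1/3) = 8.3^(1/3) = 2.024694
Z = R / W^(1/3) = 17.2 / 2.024694
Z = 8.495 m/kg^(1/3)

8.495


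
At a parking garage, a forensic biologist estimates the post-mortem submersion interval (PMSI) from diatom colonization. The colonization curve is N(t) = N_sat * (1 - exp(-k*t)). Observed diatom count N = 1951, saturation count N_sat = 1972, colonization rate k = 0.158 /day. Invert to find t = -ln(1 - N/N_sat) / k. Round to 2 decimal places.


PMSI from diatom colonization curve:
N / N_sat = 1951 / 1972 = 0.989351
1 - N/N_sat = 0.010649
ln(1 - N/N_sat) = -4.542289
t = -ln(1 - N/N_sat) / k = -(-4.542289) / 0.158 = 28.75 days

28.75


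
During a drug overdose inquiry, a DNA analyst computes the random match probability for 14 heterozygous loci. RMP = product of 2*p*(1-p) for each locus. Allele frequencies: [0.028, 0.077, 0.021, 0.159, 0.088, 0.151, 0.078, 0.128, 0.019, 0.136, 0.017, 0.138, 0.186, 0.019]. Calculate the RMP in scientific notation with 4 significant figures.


Computing RMP for 14 loci:
Locus 1: 2 * 0.028 * 0.972 = 0.054432
Locus 2: 2 * 0.077 * 0.923 = 0.142142
Locus 3: 2 * 0.021 * 0.979 = 0.041118
Locus 4: 2 * 0.159 * 0.841 = 0.267438
Locus 5: 2 * 0.088 * 0.912 = 0.160512
Locus 6: 2 * 0.151 * 0.849 = 0.256398
Locus 7: 2 * 0.078 * 0.922 = 0.143832
Locus 8: 2 * 0.128 * 0.872 = 0.223232
Locus 9: 2 * 0.019 * 0.981 = 0.037278
Locus 10: 2 * 0.136 * 0.864 = 0.235008
Locus 11: 2 * 0.017 * 0.983 = 0.033422
Locus 12: 2 * 0.138 * 0.862 = 0.237912
Locus 13: 2 * 0.186 * 0.814 = 0.302808
Locus 14: 2 * 0.019 * 0.981 = 0.037278
RMP = 8.840e-14

8.840e-14


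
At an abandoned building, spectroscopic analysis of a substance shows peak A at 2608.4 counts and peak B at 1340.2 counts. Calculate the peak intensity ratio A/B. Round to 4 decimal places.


Spectral peak ratio:
Peak A = 2608.4 counts
Peak B = 1340.2 counts
Ratio = 2608.4 / 1340.2 = 1.9463

1.9463


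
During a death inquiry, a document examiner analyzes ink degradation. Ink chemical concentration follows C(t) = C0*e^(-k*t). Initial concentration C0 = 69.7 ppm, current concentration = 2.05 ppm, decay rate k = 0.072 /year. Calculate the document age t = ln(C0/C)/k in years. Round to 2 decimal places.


Document age estimation:
C0/C = 69.7 / 2.05 = 34
ln(C0/C) = 3.526361
t = 3.526361 / 0.072 = 48.98 years

48.98


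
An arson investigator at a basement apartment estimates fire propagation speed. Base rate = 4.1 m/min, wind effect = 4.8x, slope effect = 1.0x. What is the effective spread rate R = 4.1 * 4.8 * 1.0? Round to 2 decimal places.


Fire spread rate calculation:
R = R0 * wind_factor * slope_factor
= 4.1 * 4.8 * 1.0
= 19.68 * 1.0
= 19.68 m/min

19.68


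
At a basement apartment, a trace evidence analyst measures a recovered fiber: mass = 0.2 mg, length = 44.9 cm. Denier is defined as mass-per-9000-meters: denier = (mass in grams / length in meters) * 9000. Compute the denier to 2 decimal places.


Denier calculation:
Mass in grams = 0.2 mg / 1000 = 0.0002 g
Length in meters = 44.9 cm / 100 = 0.449 m
Linear density = mass / length = 0.0002 / 0.449 = 0.00044543 g/m
Denier = (g/m) * 9000 = 0.00044543 * 9000 = 4.01

4.01


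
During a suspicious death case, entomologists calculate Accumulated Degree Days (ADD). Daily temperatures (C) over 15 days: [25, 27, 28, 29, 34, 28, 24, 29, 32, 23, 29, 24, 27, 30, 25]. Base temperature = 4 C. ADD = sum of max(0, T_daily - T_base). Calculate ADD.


Computing ADD day by day:
Day 1: max(0, 25 - 4) = 21
Day 2: max(0, 27 - 4) = 23
Day 3: max(0, 28 - 4) = 24
Day 4: max(0, 29 - 4) = 25
Day 5: max(0, 34 - 4) = 30
Day 6: max(0, 28 - 4) = 24
Day 7: max(0, 24 - 4) = 20
Day 8: max(0, 29 - 4) = 25
Day 9: max(0, 32 - 4) = 28
Day 10: max(0, 23 - 4) = 19
Day 11: max(0, 29 - 4) = 25
Day 12: max(0, 24 - 4) = 20
Day 13: max(0, 27 - 4) = 23
Day 14: max(0, 30 - 4) = 26
Day 15: max(0, 25 - 4) = 21
Total ADD = 354

354


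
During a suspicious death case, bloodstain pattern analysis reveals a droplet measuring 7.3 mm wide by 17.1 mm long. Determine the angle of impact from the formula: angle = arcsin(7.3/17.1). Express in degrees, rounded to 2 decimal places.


Blood spatter impact angle calculation:
width / length = 7.3 / 17.1 = 0.426901
angle = arcsin(0.426901)
angle = 25.27 degrees

25.27


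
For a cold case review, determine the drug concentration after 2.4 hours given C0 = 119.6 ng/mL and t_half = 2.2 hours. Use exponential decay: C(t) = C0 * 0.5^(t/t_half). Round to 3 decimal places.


Drug concentration decay:
Number of half-lives = t / t_half = 2.4 / 2.2 = 1.090909
Decay factor = 0.5^1.090909 = 0.46946548
C(t) = 119.6 * 0.46946548 = 56.148 ng/mL

56.148


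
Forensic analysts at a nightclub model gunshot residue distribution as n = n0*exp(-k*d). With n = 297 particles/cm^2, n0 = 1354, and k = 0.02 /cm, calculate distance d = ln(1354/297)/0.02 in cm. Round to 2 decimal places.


GSR distance calculation:
n0/n = 1354 / 297 = 4.558923
ln(n0/n) = 1.517086
d = 1.517086 / 0.02 = 75.85 cm

75.85


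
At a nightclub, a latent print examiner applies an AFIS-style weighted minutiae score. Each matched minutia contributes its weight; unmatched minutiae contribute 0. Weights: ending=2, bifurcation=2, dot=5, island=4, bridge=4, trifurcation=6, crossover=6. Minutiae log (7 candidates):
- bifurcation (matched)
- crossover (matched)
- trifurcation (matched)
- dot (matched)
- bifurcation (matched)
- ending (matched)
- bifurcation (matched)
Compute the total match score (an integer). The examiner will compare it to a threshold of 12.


Weighted minutiae match score:
  bifurcation: matched, +2 (running total 2)
  crossover: matched, +6 (running total 8)
  trifurcation: matched, +6 (running total 14)
  dot: matched, +5 (running total 19)
  bifurcation: matched, +2 (running total 21)
  ending: matched, +2 (running total 23)
  bifurcation: matched, +2 (running total 25)
Total score = 25
Threshold = 12; verdict = identification

25


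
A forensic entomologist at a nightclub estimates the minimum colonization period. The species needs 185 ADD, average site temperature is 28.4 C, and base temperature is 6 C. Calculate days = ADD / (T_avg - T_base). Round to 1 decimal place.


Insect development time:
Effective temperature = avg_temp - T_base = 28.4 - 6 = 22.4 C
Days = ADD / effective_temp = 185 / 22.4 = 8.3 days

8.3


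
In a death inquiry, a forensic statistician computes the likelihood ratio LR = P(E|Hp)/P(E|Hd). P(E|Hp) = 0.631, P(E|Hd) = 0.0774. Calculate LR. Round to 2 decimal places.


Likelihood ratio calculation:
LR = P(E|Hp) / P(E|Hd)
LR = 0.631 / 0.0774
LR = 8.15

8.15


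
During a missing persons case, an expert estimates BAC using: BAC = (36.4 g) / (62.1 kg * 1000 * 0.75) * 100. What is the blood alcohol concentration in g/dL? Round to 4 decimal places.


Applying the Widmark formula:
BAC = (dose_g / (body_wt * 1000 * r)) * 100
Denominator = 62.1 * 1000 * 0.75 = 46575
BAC = (36.4 / 46575) * 100
BAC = 0.0782 g/dL

0.0782


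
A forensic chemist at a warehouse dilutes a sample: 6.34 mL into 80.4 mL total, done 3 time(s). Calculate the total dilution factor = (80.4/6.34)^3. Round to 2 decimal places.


Dilution factor calculation:
Single dilution = V_total / V_sample = 80.4 / 6.34 ≈ 12.681388
Number of dilutions = 3
Total DF = (80.4 / 6.34)^3 (full precision, rounded at the end) = 2039.39

2039.39


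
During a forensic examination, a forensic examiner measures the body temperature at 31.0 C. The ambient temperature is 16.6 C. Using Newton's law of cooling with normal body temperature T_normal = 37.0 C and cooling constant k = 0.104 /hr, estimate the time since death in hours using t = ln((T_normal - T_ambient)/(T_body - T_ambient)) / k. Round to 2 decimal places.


Using Newton's law of cooling:
t = ln((T_normal - T_ambient) / (T_body - T_ambient)) / k
T_normal - T_ambient = 20.4
T_body - T_ambient = 14.4
Ratio = 1.416667
ln(ratio) = 0.348307
t = 0.348307 / 0.104 = 3.35 hours

3.35


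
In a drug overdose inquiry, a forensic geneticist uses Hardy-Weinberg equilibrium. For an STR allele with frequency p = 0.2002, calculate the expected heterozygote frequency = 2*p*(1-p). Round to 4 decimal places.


Hardy-Weinberg heterozygote frequency:
q = 1 - p = 1 - 0.2002 = 0.7998
2pq = 2 * 0.2002 * 0.7998 = 0.3202

0.3202


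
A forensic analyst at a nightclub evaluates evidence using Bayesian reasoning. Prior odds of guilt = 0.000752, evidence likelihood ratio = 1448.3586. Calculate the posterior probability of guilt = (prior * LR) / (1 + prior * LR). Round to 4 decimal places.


Bayesian evidence evaluation:
Posterior odds = prior_odds * LR = 0.000752 * 1448.3586 = 1.089166
Posterior probability = posterior_odds / (1 + posterior_odds)
= 1.089166 / (1 + 1.089166)
= 1.089166 / 2.089166
= 0.5213

0.5213


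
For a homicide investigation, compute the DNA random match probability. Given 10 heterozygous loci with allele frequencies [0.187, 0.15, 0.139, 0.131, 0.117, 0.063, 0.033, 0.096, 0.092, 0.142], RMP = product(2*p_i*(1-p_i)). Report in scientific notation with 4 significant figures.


Computing RMP for 10 loci:
Locus 1: 2 * 0.187 * 0.813 = 0.304062
Locus 2: 2 * 0.15 * 0.85 = 0.255
Locus 3: 2 * 0.139 * 0.861 = 0.239358
Locus 4: 2 * 0.131 * 0.869 = 0.227678
Locus 5: 2 * 0.117 * 0.883 = 0.206622
Locus 6: 2 * 0.063 * 0.937 = 0.118062
Locus 7: 2 * 0.033 * 0.967 = 0.063822
Locus 8: 2 * 0.096 * 0.904 = 0.173568
Locus 9: 2 * 0.092 * 0.908 = 0.167072
Locus 10: 2 * 0.142 * 0.858 = 0.243672
RMP = 4.648e-08

4.648e-08


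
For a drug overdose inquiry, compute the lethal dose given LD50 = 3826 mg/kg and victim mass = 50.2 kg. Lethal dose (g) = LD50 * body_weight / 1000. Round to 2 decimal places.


Lethal dose calculation:
Lethal dose = LD50 * body_weight / 1000
= 3826 * 50.2 / 1000
= 192065.2 / 1000
= 192.07 g

192.07


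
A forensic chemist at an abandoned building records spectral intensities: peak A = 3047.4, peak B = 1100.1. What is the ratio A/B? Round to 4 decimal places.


Spectral peak ratio:
Peak A = 3047.4 counts
Peak B = 1100.1 counts
Ratio = 3047.4 / 1100.1 = 2.7701

2.7701


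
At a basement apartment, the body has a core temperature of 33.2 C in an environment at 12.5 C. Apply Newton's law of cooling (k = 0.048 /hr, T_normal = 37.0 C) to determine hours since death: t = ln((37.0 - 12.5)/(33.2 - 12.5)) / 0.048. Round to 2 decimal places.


Using Newton's law of cooling:
t = ln((T_normal - T_ambient) / (T_body - T_ambient)) / k
T_normal - T_ambient = 24.5
T_body - T_ambient = 20.7
Ratio = 1.183575
ln(ratio) = 0.16854
t = 0.16854 / 0.048 = 3.51 hours

3.51


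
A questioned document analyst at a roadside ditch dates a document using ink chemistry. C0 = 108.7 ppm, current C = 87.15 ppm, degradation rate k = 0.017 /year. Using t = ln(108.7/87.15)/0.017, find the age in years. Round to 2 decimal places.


Document age estimation:
C0/C = 108.7 / 87.15 = 1.247275
ln(C0/C) = 0.220961
t = 0.220961 / 0.017 = 13.00 years

13.00


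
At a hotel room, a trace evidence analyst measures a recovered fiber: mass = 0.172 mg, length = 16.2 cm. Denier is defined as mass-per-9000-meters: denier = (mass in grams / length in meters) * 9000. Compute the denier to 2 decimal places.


Denier calculation:
Mass in grams = 0.172 mg / 1000 = 0.000172 g
Length in meters = 16.2 cm / 100 = 0.162 m
Linear density = mass / length = 0.000172 / 0.162 = 0.00106173 g/m
Denier = (g/m) * 9000 = 0.00106173 * 9000 = 9.56

9.56


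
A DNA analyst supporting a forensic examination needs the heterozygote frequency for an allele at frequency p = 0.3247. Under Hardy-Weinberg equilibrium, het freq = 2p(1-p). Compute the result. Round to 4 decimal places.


Hardy-Weinberg heterozygote frequency:
q = 1 - p = 1 - 0.3247 = 0.6753
2pq = 2 * 0.3247 * 0.6753 = 0.4385

0.4385


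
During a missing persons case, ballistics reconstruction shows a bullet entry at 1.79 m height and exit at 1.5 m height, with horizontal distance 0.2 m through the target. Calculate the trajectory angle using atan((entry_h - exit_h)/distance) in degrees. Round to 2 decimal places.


Bullet trajectory angle:
Height difference = 1.79 - 1.5 = 0.29 m
angle = atan(0.29 / 0.2)
angle = atan(1.45)
angle = 55.41 degrees

55.41


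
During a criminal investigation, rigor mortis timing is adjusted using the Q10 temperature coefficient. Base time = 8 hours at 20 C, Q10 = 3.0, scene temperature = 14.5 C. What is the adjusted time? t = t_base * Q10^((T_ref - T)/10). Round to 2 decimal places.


Rigor mortis time adjustment:
Exponent = (T_ref - T_actual) / 10 = (20 - 14.5) / 10 = 0.55
Q10 factor = 3.0^0.55 = 1.82986
t_adjusted = 8 * 1.82986 = 14.64 hours

14.64


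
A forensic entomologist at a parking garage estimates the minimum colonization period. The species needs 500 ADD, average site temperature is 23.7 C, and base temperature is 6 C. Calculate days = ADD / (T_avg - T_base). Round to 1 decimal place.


Insect development time:
Effective temperature = avg_temp - T_base = 23.7 - 6 = 17.7 C
Days = ADD / effective_temp = 500 / 17.7 = 28.2 days

28.2


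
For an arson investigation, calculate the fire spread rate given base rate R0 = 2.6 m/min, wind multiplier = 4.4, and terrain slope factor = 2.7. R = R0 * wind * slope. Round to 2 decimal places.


Fire spread rate calculation:
R = R0 * wind_factor * slope_factor
= 2.6 * 4.4 * 2.7
= 11.44 * 2.7
= 30.89 m/min

30.89


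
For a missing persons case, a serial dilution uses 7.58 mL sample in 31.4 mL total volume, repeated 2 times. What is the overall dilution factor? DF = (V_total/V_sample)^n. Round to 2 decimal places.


Dilution factor calculation:
Single dilution = V_total / V_sample = 31.4 / 7.58 ≈ 4.14248
Number of dilutions = 2
Total DF = (31.4 / 7.58)^2 (full precision, rounded at the end) = 17.16

17.16
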